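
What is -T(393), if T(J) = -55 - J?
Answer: 448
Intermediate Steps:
-T(393) = -(-55 - 1*393) = -(-55 - 393) = -1*(-448) = 448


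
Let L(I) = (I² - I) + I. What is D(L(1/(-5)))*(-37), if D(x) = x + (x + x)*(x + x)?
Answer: -1073/625 ≈ -1.7168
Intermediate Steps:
L(I) = I²
D(x) = x + 4*x² (D(x) = x + (2*x)*(2*x) = x + 4*x²)
D(L(1/(-5)))*(-37) = ((1/(-5))²*(1 + 4*(1/(-5))²))*(-37) = ((-⅕)²*(1 + 4*(-⅕)²))*(-37) = ((1 + 4*(1/25))/25)*(-37) = ((1 + 4/25)/25)*(-37) = ((1/25)*(29/25))*(-37) = (29/625)*(-37) = -1073/625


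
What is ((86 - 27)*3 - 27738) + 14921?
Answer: -12640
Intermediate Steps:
((86 - 27)*3 - 27738) + 14921 = (59*3 - 27738) + 14921 = (177 - 27738) + 14921 = -27561 + 14921 = -12640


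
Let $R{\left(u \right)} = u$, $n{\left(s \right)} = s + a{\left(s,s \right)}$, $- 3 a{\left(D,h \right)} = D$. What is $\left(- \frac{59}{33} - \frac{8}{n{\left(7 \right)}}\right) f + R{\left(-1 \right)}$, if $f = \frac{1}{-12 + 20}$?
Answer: $- \frac{2657}{1848} \approx -1.4378$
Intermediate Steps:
$f = \frac{1}{8} \approx 0.125$
$a{\left(D,h \right)} = - \frac{D}{3}$
$n{\left(s \right)} = \frac{2 s}{3}$ ($n{\left(s \right)} = s - \frac{s}{3} = \frac{2 s}{3}$)
$\left(- \frac{59}{33} - \frac{8}{n{\left(7 \right)}}\right) f + R{\left(-1 \right)} = \left(- \frac{59}{33} - \frac{8}{\frac{2}{3} \cdot 7}\right) \frac{1}{8} - 1 = \left(\left(-59\right) \frac{1}{33} - \frac{8}{\frac{14}{3}}\right) \frac{1}{8} - 1 = \left(- \frac{59}{33} - \frac{12}{7}\right) \frac{1}{8} - 1 = \left(- \frac{809}{231}\right) \frac{1}{8} - 1 = - \frac{809}{1848} - 1 = - \frac{2657}{1848}$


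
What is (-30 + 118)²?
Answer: 7744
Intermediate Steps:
(-30 + 118)² = 88² = 7744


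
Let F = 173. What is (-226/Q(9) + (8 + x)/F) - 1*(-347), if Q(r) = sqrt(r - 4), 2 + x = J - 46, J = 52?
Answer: 60043/173 - 226*sqrt(5)/5 ≈ 246.00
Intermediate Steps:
x = 4 (x = -2 + (52 - 46) = -2 + 6 = 4)
Q(r) = sqrt(-4 + r)
(-226/Q(9) + (8 + x)/F) - 1*(-347) = (-226/sqrt(-4 + 9) + (8 + 4)/173) - 1*(-347) = (-226*sqrt(5)/5 + 12*(1/173)) + 347 = (-226*sqrt(5)/5 + 12/173) + 347 = (12/173 - 226*sqrt(5)/5) + 347 = 60043/173 - 226*sqrt(5)/5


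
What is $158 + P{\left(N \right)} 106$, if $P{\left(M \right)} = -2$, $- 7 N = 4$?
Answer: $-54$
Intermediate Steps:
$N = - \frac{4}{7}$ ($N = \left(- \frac{1}{7}\right) 4 = - \frac{4}{7} \approx -0.57143$)
$158 + P{\left(N \right)} 106 = 158 - 212 = -54$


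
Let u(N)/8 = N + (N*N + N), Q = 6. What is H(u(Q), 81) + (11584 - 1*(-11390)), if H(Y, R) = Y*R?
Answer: 54078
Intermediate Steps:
u(N) = 8*N² + 16*N (u(N) = 8*(N + (N*N + N)) = 8*(N + (N² + N)) = 8*(N + (N + N²)) = 8*(N² + 2*N) = 8*N² + 16*N)
H(Y, R) = R*Y
H(u(Q), 81) + (11584 - 1*(-11390)) = 81*(8*6*(2 + 6)) + (11584 - 1*(-11390)) = 81*(8*6*8) + (11584 + 11390) = 81*384 + 22974 = 31104 + 22974 = 54078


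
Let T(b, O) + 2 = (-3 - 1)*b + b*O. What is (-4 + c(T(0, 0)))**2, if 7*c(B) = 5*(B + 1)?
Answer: 1089/49 ≈ 22.224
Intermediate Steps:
T(b, O) = -2 - 4*b + O*b (T(b, O) = -2 + ((-3 - 1)*b + b*O) = -2 + (-4*b + O*b) = -2 - 4*b + O*b)
c(B) = 5/7 + 5*B/7 (c(B) = (5*(B + 1))/7 = (5*(1 + B))/7 = (5 + 5*B)/7 = 5/7 + 5*B/7)
(-4 + c(T(0, 0)))**2 = (-4 + (5/7 + 5*(-2 - 4*0 + 0*0)/7))**2 = (-4 + (5/7 + 5*(-2 + 0 + 0)/7))**2 = (-4 + (5/7 + (5/7)*(-2)))**2 = (-4 + (5/7 - 10/7))**2 = (-4 - 5/7)**2 = (-33/7)**2 = 1089/49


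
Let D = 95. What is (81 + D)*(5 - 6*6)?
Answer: -5456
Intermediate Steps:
(81 + D)*(5 - 6*6) = (81 + 95)*(5 - 6*6) = 176*(5 - 36) = 176*(-31) = -5456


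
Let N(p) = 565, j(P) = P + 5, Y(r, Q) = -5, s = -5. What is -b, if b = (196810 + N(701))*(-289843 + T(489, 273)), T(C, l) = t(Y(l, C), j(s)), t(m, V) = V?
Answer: 57207762125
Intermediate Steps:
j(P) = 5 + P
T(C, l) = 0 (T(C, l) = 5 - 5 = 0)
b = -57207762125 (b = (196810 + 565)*(-289843 + 0) = 197375*(-289843) = -57207762125)
-b = -1*(-57207762125) = 57207762125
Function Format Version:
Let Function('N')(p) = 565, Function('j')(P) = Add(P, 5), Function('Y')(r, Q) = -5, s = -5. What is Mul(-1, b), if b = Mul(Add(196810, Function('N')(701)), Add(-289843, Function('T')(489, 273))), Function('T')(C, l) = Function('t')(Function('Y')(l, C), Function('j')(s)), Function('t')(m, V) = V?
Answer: 57207762125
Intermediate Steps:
Function('j')(P) = Add(5, P)
Function('T')(C, l) = 0 (Function('T')(C, l) = Add(5, -5) = 0)
b = -57207762125 (b = Mul(Add(196810, 565), Add(-289843, 0)) = Mul(197375, -289843) = -57207762125)
Mul(-1, b) = Mul(-1, -57207762125) = 57207762125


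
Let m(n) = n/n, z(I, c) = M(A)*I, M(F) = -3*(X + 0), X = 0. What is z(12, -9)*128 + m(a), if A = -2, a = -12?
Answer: 1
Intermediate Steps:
M(F) = 0 (M(F) = -3*(0 + 0) = -3*0 = 0)
z(I, c) = 0 (z(I, c) = 0*I = 0)
m(n) = 1
z(12, -9)*128 + m(a) = 0*128 + 1 = 0 + 1 = 1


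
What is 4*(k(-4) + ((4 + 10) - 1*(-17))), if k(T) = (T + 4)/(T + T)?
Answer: 124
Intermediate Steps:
k(T) = (4 + T)/(2*T) (k(T) = (4 + T)/((2*T)) = (4 + T)*(1/(2*T)) = (4 + T)/(2*T))
4*(k(-4) + ((4 + 10) - 1*(-17))) = 4*((1/2)*(4 - 4)/(-4) + ((4 + 10) - 1*(-17))) = 4*((1/2)*(-1/4)*0 + (14 + 17)) = 4*(0 + 31) = 4*31 = 124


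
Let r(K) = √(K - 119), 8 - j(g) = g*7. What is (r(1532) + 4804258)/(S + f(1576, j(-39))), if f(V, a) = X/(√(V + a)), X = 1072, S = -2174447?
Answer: -19399344362120382/8780304085388129 - 12113844237*√157/8780304085388129 - 5150164576*√1857/8780304085388129 - 3216*√291549/8780304085388129 ≈ -2.2095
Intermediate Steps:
j(g) = 8 - 7*g (j(g) = 8 - g*7 = 8 - 7*g)
f(V, a) = 1072/√(V + a) (f(V, a) = 1072/(√(V + a)) = 1072/√(V + a))
r(K) = √(-119 + K)
(r(1532) + 4804258)/(S + f(1576, j(-39))) = (√(-119 + 1532) + 4804258)/(-2174447 + 1072/√(1576 + (8 - 7*(-39)))) = (√1413 + 4804258)/(-2174447 + 1072/√(1576 + (8 + 273))) = (3*√157 + 4804258)/(-2174447 + 1072/√(1576 + 281)) = (4804258 + 3*√157)/(-2174447 + 1072/√1857) = (4804258 + 3*√157)/(-2174447 + 1072*(√1857/1857)) = (4804258 + 3*√157)/(-2174447 + 1072*√1857/1857)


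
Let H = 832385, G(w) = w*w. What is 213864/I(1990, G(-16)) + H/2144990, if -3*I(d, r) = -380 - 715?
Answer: 91807992377/156584270 ≈ 586.32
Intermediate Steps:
G(w) = w²
I(d, r) = 365 (I(d, r) = -(-380 - 715)/3 = -⅓*(-1095) = 365)
213864/I(1990, G(-16)) + H/2144990 = 213864/365 + 832385/2144990 = 213864*(1/365) + 832385*(1/2144990) = 213864/365 + 166477/428998 = 91807992377/156584270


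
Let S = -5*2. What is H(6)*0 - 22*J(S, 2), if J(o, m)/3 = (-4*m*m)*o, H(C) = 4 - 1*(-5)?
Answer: -10560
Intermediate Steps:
S = -10
H(C) = 9 (H(C) = 4 + 5 = 9)
J(o, m) = -12*o*m² (J(o, m) = 3*((-4*m*m)*o) = 3*((-4*m²)*o) = 3*(-4*o*m²) = -12*o*m²)
H(6)*0 - 22*J(S, 2) = 9*0 - (-264)*(-10)*2² = 0 - (-264)*(-10)*4 = 0 - 22*480 = 0 - 10560 = -10560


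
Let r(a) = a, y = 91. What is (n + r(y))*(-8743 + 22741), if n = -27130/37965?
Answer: 3198715642/2531 ≈ 1.2638e+6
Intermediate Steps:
n = -5426/7593 (n = -27130*1/37965 = -5426/7593 ≈ -0.71461)
(n + r(y))*(-8743 + 22741) = (-5426/7593 + 91)*(-8743 + 22741) = (685537/7593)*13998 = 3198715642/2531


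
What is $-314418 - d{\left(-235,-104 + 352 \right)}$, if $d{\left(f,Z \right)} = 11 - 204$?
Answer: $-314225$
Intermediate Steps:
$d{\left(f,Z \right)} = -193$ ($d{\left(f,Z \right)} = 11 - 204 = -193$)
$-314418 - d{\left(-235,-104 + 352 \right)} = -314418 - -193 = -314418 + 193 = -314225$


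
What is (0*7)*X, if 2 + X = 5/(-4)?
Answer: 0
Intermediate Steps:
X = -13/4 (X = -2 + 5/(-4) = -2 + 5*(-1/4) = -2 - 5/4 = -13/4 ≈ -3.2500)
(0*7)*X = (0*7)*(-13/4) = 0*(-13/4) = 0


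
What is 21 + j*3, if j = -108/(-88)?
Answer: 543/22 ≈ 24.682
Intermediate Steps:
j = 27/22 (j = -108*(-1/88) = 27/22 ≈ 1.2273)
21 + j*3 = 21 + (27/22)*3 = 21 + 81/22 = 543/22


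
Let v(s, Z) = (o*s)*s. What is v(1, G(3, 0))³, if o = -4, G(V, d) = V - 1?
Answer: -64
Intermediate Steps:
G(V, d) = -1 + V
v(s, Z) = -4*s² (v(s, Z) = (-4*s)*s = -4*s²)
v(1, G(3, 0))³ = (-4*1²)³ = (-4*1)³ = (-4)³ = -64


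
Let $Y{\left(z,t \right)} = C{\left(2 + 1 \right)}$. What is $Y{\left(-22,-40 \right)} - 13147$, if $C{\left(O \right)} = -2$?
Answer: $-13149$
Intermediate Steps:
$Y{\left(z,t \right)} = -2$
$Y{\left(-22,-40 \right)} - 13147 = -2 - 13147 = -13149$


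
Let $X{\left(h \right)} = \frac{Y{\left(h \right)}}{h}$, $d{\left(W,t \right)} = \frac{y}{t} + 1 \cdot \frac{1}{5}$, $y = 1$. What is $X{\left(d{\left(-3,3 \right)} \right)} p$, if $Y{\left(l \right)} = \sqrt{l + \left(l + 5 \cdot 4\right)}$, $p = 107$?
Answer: $\frac{107 \sqrt{1185}}{4} \approx 920.84$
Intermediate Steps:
$Y{\left(l \right)} = \sqrt{20 + 2 l}$ ($Y{\left(l \right)} = \sqrt{l + \left(l + 20\right)} = \sqrt{l + \left(20 + l\right)} = \sqrt{20 + 2 l}$)
$d{\left(W,t \right)} = \frac{1}{5} + \frac{1}{t}$ ($d{\left(W,t \right)} = 1 \frac{1}{t} + 1 \cdot \frac{1}{5} = \frac{1}{t} + 1 \cdot \frac{1}{5} = \frac{1}{t} + \frac{1}{5} = \frac{1}{5} + \frac{1}{t}$)
$X{\left(h \right)} = \frac{\sqrt{20 + 2 h}}{h}$
$X{\left(d{\left(-3,3 \right)} \right)} p = \frac{\sqrt{20 + 2 \frac{5 + 3}{5 \cdot 3}}}{\frac{1}{5} \cdot \frac{1}{3} \left(5 + 3\right)} 107 = \frac{\sqrt{20 + 2 \cdot \frac{1}{5} \cdot \frac{1}{3} \cdot 8}}{\frac{1}{5} \cdot \frac{1}{3} \cdot 8} \cdot 107 = \frac{\sqrt{20 + 2 \cdot \frac{8}{15}}}{\frac{8}{15}} \cdot 107 = \frac{15 \sqrt{20 + \frac{16}{15}}}{8} \cdot 107 = \frac{15 \sqrt{\frac{316}{15}}}{8} \cdot 107 = \frac{15 \frac{2 \sqrt{1185}}{15}}{8} \cdot 107 = \frac{\sqrt{1185}}{4} \cdot 107 = \frac{107 \sqrt{1185}}{4}$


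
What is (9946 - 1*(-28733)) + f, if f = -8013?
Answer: 30666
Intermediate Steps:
(9946 - 1*(-28733)) + f = (9946 - 1*(-28733)) - 8013 = (9946 + 28733) - 8013 = 38679 - 8013 = 30666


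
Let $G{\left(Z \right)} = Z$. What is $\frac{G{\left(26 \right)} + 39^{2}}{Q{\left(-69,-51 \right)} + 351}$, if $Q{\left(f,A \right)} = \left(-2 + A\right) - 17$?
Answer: $\frac{1547}{281} \approx 5.5053$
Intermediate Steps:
$Q{\left(f,A \right)} = -19 + A$
$\frac{G{\left(26 \right)} + 39^{2}}{Q{\left(-69,-51 \right)} + 351} = \frac{26 + 39^{2}}{\left(-19 - 51\right) + 351} = \frac{26 + 1521}{-70 + 351} = \frac{1547}{281}$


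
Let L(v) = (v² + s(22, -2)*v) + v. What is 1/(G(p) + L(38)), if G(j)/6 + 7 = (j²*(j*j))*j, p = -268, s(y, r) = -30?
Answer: -1/8295168657108 ≈ -1.2055e-13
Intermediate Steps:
G(j) = -42 + 6*j⁵ (G(j) = -42 + 6*((j²*(j*j))*j) = -42 + 6*((j²*j²)*j) = -42 + 6*(j⁴*j) = -42 + 6*j⁵)
L(v) = v² - 29*v (L(v) = (v² - 30*v) + v = v² - 29*v)
1/(G(p) + L(38)) = 1/((-42 + 6*(-268)⁵) + 38*(-29 + 38)) = 1/((-42 + 6*(-1382528109568)) + 38*9) = 1/((-42 - 8295168657408) + 342) = 1/(-8295168657450 + 342) = 1/(-8295168657108) = -1/8295168657108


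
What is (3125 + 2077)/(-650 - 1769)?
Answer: -5202/2419 ≈ -2.1505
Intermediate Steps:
(3125 + 2077)/(-650 - 1769) = 5202/(-2419) = 5202*(-1/2419) = -5202/2419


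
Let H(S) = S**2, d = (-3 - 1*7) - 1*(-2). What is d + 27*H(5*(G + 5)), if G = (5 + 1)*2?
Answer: 195067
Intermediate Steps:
G = 12 (G = 6*2 = 12)
d = -8 (d = (-3 - 7) + 2 = -10 + 2 = -8)
d + 27*H(5*(G + 5)) = -8 + 27*(5*(12 + 5))**2 = -8 + 27*(5*17)**2 = -8 + 27*85**2 = -8 + 27*7225 = -8 + 195075 = 195067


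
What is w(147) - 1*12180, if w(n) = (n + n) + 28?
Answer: -11858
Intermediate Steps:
w(n) = 28 + 2*n (w(n) = 2*n + 28 = 28 + 2*n)
w(147) - 1*12180 = (28 + 2*147) - 1*12180 = (28 + 294) - 12180 = 322 - 12180 = -11858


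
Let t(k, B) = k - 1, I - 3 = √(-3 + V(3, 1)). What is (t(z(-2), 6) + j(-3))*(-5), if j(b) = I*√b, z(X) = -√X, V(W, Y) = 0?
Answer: 20 - 15*I*√3 + 5*I*√2 ≈ 20.0 - 18.91*I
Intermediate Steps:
I = 3 + I*√3 (I = 3 + √(-3 + 0) = 3 + √(-3) = 3 + I*√3 ≈ 3.0 + 1.732*I)
t(k, B) = -1 + k
j(b) = √b*(3 + I*√3) (j(b) = (3 + I*√3)*√b = √b*(3 + I*√3))
(t(z(-2), 6) + j(-3))*(-5) = ((-1 - √(-2)) + √(-3)*(3 + I*√3))*(-5) = ((-1 - I*√2) + (I*√3)*(3 + I*√3))*(-5) = ((-1 - I*√2) + I*√3*(3 + I*√3))*(-5) = (-1 - I*√2 + I*√3*(3 + I*√3))*(-5) = 5 + 5*I*√2 - 5*I*√3*(3 + I*√3)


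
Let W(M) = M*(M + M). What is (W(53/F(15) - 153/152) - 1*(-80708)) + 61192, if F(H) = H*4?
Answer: 368826558961/2599200 ≈ 1.4190e+5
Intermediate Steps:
F(H) = 4*H
W(M) = 2*M² (W(M) = M*(2*M) = 2*M²)
(W(53/F(15) - 153/152) - 1*(-80708)) + 61192 = (2*(53/((4*15)) - 153/152)² - 1*(-80708)) + 61192 = (2*(53/60 - 153*1/152)² + 80708) + 61192 = (2*(53*(1/60) - 153/152)² + 80708) + 61192 = (2*(53/60 - 153/152)² + 80708) + 61192 = (2*(-281/2280)² + 80708) + 61192 = (2*(78961/5198400) + 80708) + 61192 = (78961/2599200 + 80708) + 61192 = 209776312561/2599200 + 61192 = 368826558961/2599200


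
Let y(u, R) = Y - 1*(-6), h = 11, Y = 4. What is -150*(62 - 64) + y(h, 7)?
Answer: 310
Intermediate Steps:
y(u, R) = 10 (y(u, R) = 4 - 1*(-6) = 4 + 6 = 10)
-150*(62 - 64) + y(h, 7) = -150*(62 - 64) + 10 = -150*(-2) + 10 = 300 + 10 = 310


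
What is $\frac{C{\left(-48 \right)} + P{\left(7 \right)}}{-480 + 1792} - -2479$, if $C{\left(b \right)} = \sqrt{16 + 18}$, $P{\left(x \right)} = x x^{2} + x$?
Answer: $\frac{1626399}{656} + \frac{\sqrt{34}}{1312} \approx 2479.3$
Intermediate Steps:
$P{\left(x \right)} = x + x^{3}$ ($P{\left(x \right)} = x^{3} + x = x + x^{3}$)
$C{\left(b \right)} = \sqrt{34}$
$\frac{C{\left(-48 \right)} + P{\left(7 \right)}}{-480 + 1792} - -2479 = \frac{\sqrt{34} + \left(7 + 7^{3}\right)}{-480 + 1792} - -2479 = \frac{\sqrt{34} + \left(7 + 343\right)}{1312} + 2479 = \left(\sqrt{34} + 350\right) \frac{1}{1312} + 2479 = \left(350 + \sqrt{34}\right) \frac{1}{1312} + 2479 = \left(\frac{175}{656} + \frac{\sqrt{34}}{1312}\right) + 2479 = \frac{1626399}{656} + \frac{\sqrt{34}}{1312}$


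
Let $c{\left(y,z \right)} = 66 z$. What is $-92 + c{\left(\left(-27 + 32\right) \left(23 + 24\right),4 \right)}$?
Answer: $172$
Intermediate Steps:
$-92 + c{\left(\left(-27 + 32\right) \left(23 + 24\right),4 \right)} = -92 + 66 \cdot 4 = -92 + 264 = 172$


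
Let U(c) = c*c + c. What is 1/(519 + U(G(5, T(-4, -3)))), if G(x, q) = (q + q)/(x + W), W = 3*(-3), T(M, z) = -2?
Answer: 1/521 ≈ 0.0019194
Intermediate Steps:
W = -9
G(x, q) = 2*q/(-9 + x) (G(x, q) = (q + q)/(x - 9) = (2*q)/(-9 + x) = 2*q/(-9 + x))
U(c) = c + c**2 (U(c) = c**2 + c = c + c**2)
1/(519 + U(G(5, T(-4, -3)))) = 1/(519 + (2*(-2)/(-9 + 5))*(1 + 2*(-2)/(-9 + 5))) = 1/(519 + (2*(-2)/(-4))*(1 + 2*(-2)/(-4))) = 1/(519 + (2*(-2)*(-1/4))*(1 + 2*(-2)*(-1/4))) = 1/(519 + 1*(1 + 1)) = 1/(519 + 1*2) = 1/(519 + 2) = 1/521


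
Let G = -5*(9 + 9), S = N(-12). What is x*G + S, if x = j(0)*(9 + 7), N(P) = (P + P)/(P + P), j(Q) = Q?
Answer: 1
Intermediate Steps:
N(P) = 1 (N(P) = (2*P)/((2*P)) = (2*P)*(1/(2*P)) = 1)
x = 0 (x = 0*(9 + 7) = 0*16 = 0)
S = 1
G = -90 (G = -5*18 = -90)
x*G + S = 0*(-90) + 1 = 0 + 1 = 1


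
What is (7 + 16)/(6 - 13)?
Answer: -23/7 ≈ -3.2857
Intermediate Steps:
(7 + 16)/(6 - 13) = 23/(-7) = 23*(-⅐) = -23/7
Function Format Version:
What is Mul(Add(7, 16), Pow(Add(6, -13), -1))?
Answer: Rational(-23, 7) ≈ -3.2857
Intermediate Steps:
Mul(Add(7, 16), Pow(Add(6, -13), -1)) = Mul(23, Pow(-7, -1)) = Mul(23, Rational(-1, 7)) = Rational(-23, 7)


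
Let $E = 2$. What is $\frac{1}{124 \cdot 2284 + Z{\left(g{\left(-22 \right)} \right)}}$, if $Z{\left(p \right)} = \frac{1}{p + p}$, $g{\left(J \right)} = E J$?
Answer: $\frac{88}{24923007} \approx 3.5309 \cdot 10^{-6}$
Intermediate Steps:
$g{\left(J \right)} = 2 J$
$Z{\left(p \right)} = \frac{1}{2 p}$
$\frac{1}{124 \cdot 2284 + Z{\left(g{\left(-22 \right)} \right)}} = \frac{1}{124 \cdot 2284 + \frac{1}{2 \cdot 2 \left(-22\right)}} = \frac{1}{283216 + \frac{1}{2 \left(-44\right)}} = \frac{1}{283216 + \frac{1}{2} \left(- \frac{1}{44}\right)} = \frac{1}{283216 - \frac{1}{88}} = \frac{1}{\frac{24923007}{88}} = \frac{88}{24923007}$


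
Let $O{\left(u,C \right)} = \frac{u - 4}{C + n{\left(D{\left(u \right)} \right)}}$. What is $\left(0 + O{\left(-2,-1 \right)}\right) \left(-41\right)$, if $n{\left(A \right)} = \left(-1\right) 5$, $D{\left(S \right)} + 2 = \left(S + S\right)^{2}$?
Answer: $-41$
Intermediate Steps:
$D{\left(S \right)} = -2 + 4 S^{2}$ ($D{\left(S \right)} = -2 + \left(S + S\right)^{2} = -2 + \left(2 S\right)^{2} = -2 + 4 S^{2}$)
$n{\left(A \right)} = -5$
$O{\left(u,C \right)} = \frac{-4 + u}{-5 + C}$ ($O{\left(u,C \right)} = \frac{u - 4}{C - 5} = \frac{-4 + u}{-5 + C}$)
$\left(0 + O{\left(-2,-1 \right)}\right) \left(-41\right) = \left(0 + \frac{-4 - 2}{-5 - 1}\right) \left(-41\right) = \left(0 + \frac{1}{-6} \left(-6\right)\right) \left(-41\right) = \left(0 - -1\right) \left(-41\right) = \left(0 + 1\right) \left(-41\right) = 1 \left(-41\right) = -41$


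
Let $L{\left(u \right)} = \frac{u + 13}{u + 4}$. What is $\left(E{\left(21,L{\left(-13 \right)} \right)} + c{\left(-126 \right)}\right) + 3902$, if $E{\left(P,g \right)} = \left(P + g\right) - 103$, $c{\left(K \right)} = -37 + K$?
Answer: $3657$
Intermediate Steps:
$L{\left(u \right)} = \frac{13 + u}{4 + u}$
$E{\left(P,g \right)} = -103 + P + g$
$\left(E{\left(21,L{\left(-13 \right)} \right)} + c{\left(-126 \right)}\right) + 3902 = \left(\left(-103 + 21 + \frac{13 - 13}{4 - 13}\right) - 163\right) + 3902 = \left(\left(-103 + 21 + \frac{1}{-9} \cdot 0\right) - 163\right) + 3902 = \left(\left(-103 + 21 - 0\right) - 163\right) + 3902 = \left(\left(-103 + 21 + 0\right) - 163\right) + 3902 = \left(-82 - 163\right) + 3902 = -245 + 3902 = 3657$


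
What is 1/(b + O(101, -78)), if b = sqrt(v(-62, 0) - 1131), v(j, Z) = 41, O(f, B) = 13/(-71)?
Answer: -923/5494859 - 5041*I*sqrt(1090)/5494859 ≈ -0.00016798 - 0.030288*I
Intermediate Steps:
O(f, B) = -13/71 (O(f, B) = 13*(-1/71) = -13/71)
b = I*sqrt(1090) (b = sqrt(41 - 1131) = sqrt(-1090) = I*sqrt(1090) ≈ 33.015*I)
1/(b + O(101, -78)) = 1/(I*sqrt(1090) - 13/71) = 1/(-13/71 + I*sqrt(1090))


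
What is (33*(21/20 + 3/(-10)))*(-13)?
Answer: -1287/4 ≈ -321.75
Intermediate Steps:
(33*(21/20 + 3/(-10)))*(-13) = (33*(21*(1/20) + 3*(-1/10)))*(-13) = (33*(21/20 - 3/10))*(-13) = (33*(3/4))*(-13) = (99/4)*(-13) = -1287/4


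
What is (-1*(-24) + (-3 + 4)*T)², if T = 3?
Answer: 729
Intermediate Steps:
(-1*(-24) + (-3 + 4)*T)² = (-1*(-24) + (-3 + 4)*3)² = (24 + 1*3)² = (24 + 3)² = 27² = 729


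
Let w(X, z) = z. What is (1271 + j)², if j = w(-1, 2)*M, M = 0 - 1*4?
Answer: 1595169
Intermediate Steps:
M = -4 (M = 0 - 4 = -4)
j = -8 (j = 2*(-4) = -8)
(1271 + j)² = (1271 - 8)² = 1263² = 1595169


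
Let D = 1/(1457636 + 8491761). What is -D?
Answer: -1/9949397 ≈ -1.0051e-7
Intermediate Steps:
D = 1/9949397 ≈ 1.0051e-7
-D = -1*1/9949397 = -1/9949397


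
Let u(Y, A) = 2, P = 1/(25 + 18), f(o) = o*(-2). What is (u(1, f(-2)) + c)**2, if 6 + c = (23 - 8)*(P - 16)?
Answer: 109767529/1849 ≈ 59366.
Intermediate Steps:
f(o) = -2*o
P = 1/43 ≈ 0.023256
c = -10563/43 (c = -6 + (23 - 8)*(1/43 - 16) = -6 + 15*(-687/43) = -6 - 10305/43 = -10563/43 ≈ -245.65)
(u(1, f(-2)) + c)**2 = (2 - 10563/43)**2 = (-10477/43)**2 = 109767529/1849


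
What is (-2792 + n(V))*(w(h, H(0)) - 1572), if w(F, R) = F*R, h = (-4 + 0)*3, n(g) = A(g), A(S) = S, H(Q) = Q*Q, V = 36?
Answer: 4332432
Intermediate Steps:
H(Q) = Q**2
n(g) = g
h = -12 (h = -4*3 = -12)
(-2792 + n(V))*(w(h, H(0)) - 1572) = (-2792 + 36)*(-12*0**2 - 1572) = -2756*(-12*0 - 1572) = -2756*(0 - 1572) = -2756*(-1572) = 4332432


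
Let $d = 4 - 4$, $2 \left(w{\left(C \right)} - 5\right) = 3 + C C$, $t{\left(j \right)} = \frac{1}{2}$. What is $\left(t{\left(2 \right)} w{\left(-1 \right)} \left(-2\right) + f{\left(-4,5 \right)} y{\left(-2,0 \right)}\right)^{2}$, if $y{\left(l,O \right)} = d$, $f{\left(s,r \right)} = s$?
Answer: $49$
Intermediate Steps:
$t{\left(j \right)} = \frac{1}{2}$
$w{\left(C \right)} = \frac{13}{2} + \frac{C^{2}}{2}$ ($w{\left(C \right)} = 5 + \frac{3 + C C}{2} = 5 + \frac{3 + C^{2}}{2} = 5 + \left(\frac{3}{2} + \frac{C^{2}}{2}\right) = \frac{13}{2} + \frac{C^{2}}{2}$)
$d = 0$
$y{\left(l,O \right)} = 0$
$\left(t{\left(2 \right)} w{\left(-1 \right)} \left(-2\right) + f{\left(-4,5 \right)} y{\left(-2,0 \right)}\right)^{2} = \left(\frac{\frac{13}{2} + \frac{\left(-1\right)^{2}}{2}}{2} \left(-2\right) - 0\right)^{2} = \left(\frac{\frac{13}{2} + \frac{1}{2} \cdot 1}{2} \left(-2\right) + 0\right)^{2} = \left(\frac{\frac{13}{2} + \frac{1}{2}}{2} \left(-2\right) + 0\right)^{2} = \left(\frac{1}{2} \cdot 7 \left(-2\right) + 0\right)^{2} = \left(\frac{7}{2} \left(-2\right) + 0\right)^{2} = \left(-7 + 0\right)^{2} = \left(-7\right)^{2} = 49$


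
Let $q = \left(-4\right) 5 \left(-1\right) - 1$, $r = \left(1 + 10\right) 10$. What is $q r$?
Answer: $2090$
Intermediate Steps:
$r = 110$ ($r = 11 \cdot 10 = 110$)
$q = 19$ ($q = \left(-20\right) \left(-1\right) - 1 = 20 - 1 = 19$)
$q r = 19 \cdot 110 = 2090$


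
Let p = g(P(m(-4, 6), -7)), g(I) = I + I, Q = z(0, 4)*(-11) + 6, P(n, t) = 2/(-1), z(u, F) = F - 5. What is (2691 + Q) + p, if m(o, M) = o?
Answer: 2704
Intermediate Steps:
z(u, F) = -5 + F
P(n, t) = -2 (P(n, t) = 2*(-1) = -2)
Q = 17 (Q = (-5 + 4)*(-11) + 6 = -1*(-11) + 6 = 11 + 6 = 17)
g(I) = 2*I
p = -4 (p = 2*(-2) = -4)
(2691 + Q) + p = (2691 + 17) - 4 = 2708 - 4 = 2704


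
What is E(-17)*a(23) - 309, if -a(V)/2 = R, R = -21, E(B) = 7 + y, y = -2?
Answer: -99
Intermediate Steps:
E(B) = 5 (E(B) = 7 - 2 = 5)
a(V) = 42 (a(V) = -2*(-21) = 42)
E(-17)*a(23) - 309 = 5*42 - 309 = 210 - 309 = -99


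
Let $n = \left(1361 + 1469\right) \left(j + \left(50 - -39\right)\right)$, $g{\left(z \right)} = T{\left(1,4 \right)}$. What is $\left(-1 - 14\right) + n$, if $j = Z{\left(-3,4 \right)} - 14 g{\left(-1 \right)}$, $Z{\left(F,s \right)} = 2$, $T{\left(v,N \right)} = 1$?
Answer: $217895$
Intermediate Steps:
$g{\left(z \right)} = 1$
$j = -12$ ($j = 2 - 14 = -12$)
$n = 217910$ ($n = \left(1361 + 1469\right) \left(-12 + \left(50 - -39\right)\right) = 2830 \left(-12 + \left(50 + 39\right)\right) = 2830 \left(-12 + 89\right) = 2830 \cdot 77 = 217910$)
$\left(-1 - 14\right) + n = \left(-1 - 14\right) + 217910 = -15 + 217910 = 217895$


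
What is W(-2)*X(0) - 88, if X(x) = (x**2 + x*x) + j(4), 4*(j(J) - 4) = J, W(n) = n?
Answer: -98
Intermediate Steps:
j(J) = 4 + J/4
X(x) = 5 + 2*x**2 (X(x) = (x**2 + x*x) + (4 + (1/4)*4) = (x**2 + x**2) + (4 + 1) = 2*x**2 + 5 = 5 + 2*x**2)
W(-2)*X(0) - 88 = -2*(5 + 2*0**2) - 88 = -2*(5 + 2*0) - 88 = -2*(5 + 0) - 88 = -2*5 - 88 = -10 - 88 = -98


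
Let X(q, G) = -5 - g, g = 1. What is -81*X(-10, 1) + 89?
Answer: 575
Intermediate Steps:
X(q, G) = -6 (X(q, G) = -5 - 1*1 = -5 - 1 = -6)
-81*X(-10, 1) + 89 = -81*(-6) + 89 = 486 + 89 = 575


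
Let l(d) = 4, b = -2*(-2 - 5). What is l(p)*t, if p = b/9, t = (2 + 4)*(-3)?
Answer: -72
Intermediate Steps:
b = 14 (b = -2*(-7) = 14)
t = -18 (t = 6*(-3) = -18)
p = 14/9 ≈ 1.5556
l(p)*t = 4*(-18) = -72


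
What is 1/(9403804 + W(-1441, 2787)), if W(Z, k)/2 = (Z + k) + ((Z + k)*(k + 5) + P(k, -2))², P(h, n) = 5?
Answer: 1/28245693593234 ≈ 3.5404e-14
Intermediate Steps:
W(Z, k) = 2*Z + 2*k + 2*(5 + (5 + k)*(Z + k))² (W(Z, k) = 2*((Z + k) + ((Z + k)*(k + 5) + 5)²) = 2*((Z + k) + ((Z + k)*(5 + k) + 5)²) = 2*((Z + k) + ((5 + k)*(Z + k) + 5)²) = 2*((Z + k) + (5 + (5 + k)*(Z + k))²) = 2*(Z + k + (5 + (5 + k)*(Z + k))²) = 2*Z + 2*k + 2*(5 + (5 + k)*(Z + k))²)
1/(9403804 + W(-1441, 2787)) = 1/(9403804 + (2*(-1441) + 2*2787 + 2*(5 + 2787² + 5*(-1441) + 5*2787 - 1441*2787)²)) = 1/(9403804 + (-2882 + 5574 + 2*(5 + 7767369 - 7205 + 13935 - 4016067)²)) = 1/(9403804 + (-2882 + 5574 + 2*3758037²)) = 1/(9403804 + (-2882 + 5574 + 2*14122842093369)) = 1/(9403804 + (-2882 + 5574 + 28245684186738)) = 1/(9403804 + 28245684189430) = 1/28245693593234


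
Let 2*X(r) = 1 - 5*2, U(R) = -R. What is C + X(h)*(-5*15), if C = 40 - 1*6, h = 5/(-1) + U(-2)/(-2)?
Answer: 743/2 ≈ 371.50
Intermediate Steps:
h = -6 (h = 5/(-1) - 1*(-2)/(-2) = 5*(-1) + 2*(-1/2) = -5 - 1 = -6)
C = 34 (C = 40 - 6 = 34)
X(r) = -9/2 (X(r) = (1 - 5*2)/2 = (1 - 10)/2 = (1/2)*(-9) = -9/2)
C + X(h)*(-5*15) = 34 - (-45)*15/2 = 34 - 9/2*(-75) = 34 + 675/2 = 743/2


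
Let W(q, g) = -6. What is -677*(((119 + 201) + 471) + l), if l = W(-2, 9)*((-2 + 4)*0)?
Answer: -535507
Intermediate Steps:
l = 0 (l = -6*(-2 + 4)*0 = -12*0 = -6*0 = 0)
-677*(((119 + 201) + 471) + l) = -677*(((119 + 201) + 471) + 0) = -677*((320 + 471) + 0) = -677*(791 + 0) = -677*791 = -535507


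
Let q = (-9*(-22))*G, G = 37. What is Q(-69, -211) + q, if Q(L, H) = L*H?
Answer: 21885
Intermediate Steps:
Q(L, H) = H*L
q = 7326 (q = -9*(-22)*37 = 198*37 = 7326)
Q(-69, -211) + q = -211*(-69) + 7326 = 14559 + 7326 = 21885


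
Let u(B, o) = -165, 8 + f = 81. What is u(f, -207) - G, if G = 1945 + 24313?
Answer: -26423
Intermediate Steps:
f = 73 (f = -8 + 81 = 73)
G = 26258
u(f, -207) - G = -165 - 1*26258 = -165 - 26258 = -26423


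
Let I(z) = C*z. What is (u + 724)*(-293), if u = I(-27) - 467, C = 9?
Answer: -4102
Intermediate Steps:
I(z) = 9*z
u = -710 (u = 9*(-27) - 467 = -243 - 467 = -710)
(u + 724)*(-293) = (-710 + 724)*(-293) = 14*(-293) = -4102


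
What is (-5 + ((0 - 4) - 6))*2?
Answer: -30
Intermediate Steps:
(-5 + ((0 - 4) - 6))*2 = (-5 + (-4 - 6))*2 = (-5 - 10)*2 = -15*2 = -30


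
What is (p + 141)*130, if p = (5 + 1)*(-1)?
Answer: 17550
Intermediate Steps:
p = -6 (p = 6*(-1) = -6)
(p + 141)*130 = (-6 + 141)*130 = 135*130 = 17550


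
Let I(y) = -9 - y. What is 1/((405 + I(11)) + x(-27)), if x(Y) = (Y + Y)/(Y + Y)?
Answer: 1/386 ≈ 0.0025907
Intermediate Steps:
x(Y) = 1 (x(Y) = (2*Y)/((2*Y)) = (2*Y)*(1/(2*Y)) = 1)
1/((405 + I(11)) + x(-27)) = 1/((405 + (-9 - 1*11)) + 1) = 1/((405 + (-9 - 11)) + 1) = 1/((405 - 20) + 1) = 1/(385 + 1) = 1/386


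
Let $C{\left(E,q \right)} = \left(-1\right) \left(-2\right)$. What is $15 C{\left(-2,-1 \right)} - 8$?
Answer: $22$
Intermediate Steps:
$C{\left(E,q \right)} = 2$
$15 C{\left(-2,-1 \right)} - 8 = 15 \cdot 2 - 8 = 30 - 8 = 22$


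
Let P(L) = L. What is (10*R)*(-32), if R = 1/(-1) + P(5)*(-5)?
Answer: 8320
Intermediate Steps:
R = -26 (R = 1/(-1) + 5*(-5) = -1 - 25 = -26)
(10*R)*(-32) = (10*(-26))*(-32) = -260*(-32) = 8320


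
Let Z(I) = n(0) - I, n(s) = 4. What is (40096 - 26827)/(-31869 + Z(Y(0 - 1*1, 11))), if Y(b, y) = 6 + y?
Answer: -13269/31882 ≈ -0.41619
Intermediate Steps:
Z(I) = 4 - I
(40096 - 26827)/(-31869 + Z(Y(0 - 1*1, 11))) = (40096 - 26827)/(-31869 + (4 - (6 + 11))) = 13269/(-31869 + (4 - 1*17)) = 13269/(-31869 + (4 - 17)) = 13269/(-31869 - 13) = 13269/(-31882) = 13269*(-1/31882) = -13269/31882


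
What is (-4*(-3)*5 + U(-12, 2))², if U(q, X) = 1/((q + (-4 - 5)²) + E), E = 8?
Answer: 21353641/5929 ≈ 3601.6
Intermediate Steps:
U(q, X) = 1/(89 + q) (U(q, X) = 1/((q + (-4 - 5)²) + 8) = 1/((q + (-9)²) + 8) = 1/((q + 81) + 8) = 1/((81 + q) + 8) = 1/(89 + q))
(-4*(-3)*5 + U(-12, 2))² = (-4*(-3)*5 + 1/(89 - 12))² = (12*5 + 1/77)² = (60 + 1/77)² = (4621/77)² = 21353641/5929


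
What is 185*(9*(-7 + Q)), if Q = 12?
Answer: 8325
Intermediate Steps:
185*(9*(-7 + Q)) = 185*(9*(-7 + 12)) = 185*(9*5) = 185*45 = 8325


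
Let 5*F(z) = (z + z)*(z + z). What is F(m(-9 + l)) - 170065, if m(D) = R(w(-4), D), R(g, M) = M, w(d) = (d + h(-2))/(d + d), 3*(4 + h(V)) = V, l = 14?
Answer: -170045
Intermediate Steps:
h(V) = -4 + V/3
w(d) = (-14/3 + d)/(2*d) (w(d) = (d + (-4 + (⅓)*(-2)))/(d + d) = (d + (-4 - ⅔))/((2*d)) = (d - 14/3)*(1/(2*d)) = (-14/3 + d)*(1/(2*d)) = (-14/3 + d)/(2*d))
m(D) = D
F(z) = 4*z²/5 (F(z) = ((z + z)*(z + z))/5 = ((2*z)*(2*z))/5 = (4*z²)/5 = 4*z²/5)
F(m(-9 + l)) - 170065 = 4*(-9 + 14)²/5 - 170065 = (⅘)*5² - 170065 = (⅘)*25 - 170065 = 20 - 170065 = -170045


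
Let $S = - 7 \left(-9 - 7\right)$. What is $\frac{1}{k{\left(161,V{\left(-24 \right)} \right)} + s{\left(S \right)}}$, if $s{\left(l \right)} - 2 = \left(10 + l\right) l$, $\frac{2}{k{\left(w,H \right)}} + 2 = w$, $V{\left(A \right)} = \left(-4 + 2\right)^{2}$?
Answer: $\frac{159}{2172896} \approx 7.3174 \cdot 10^{-5}$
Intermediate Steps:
$V{\left(A \right)} = 4$ ($V{\left(A \right)} = \left(-2\right)^{2} = 4$)
$k{\left(w,H \right)} = \frac{2}{-2 + w}$
$S = 112$ ($S = \left(-7\right) \left(-16\right) = 112$)
$s{\left(l \right)} = 2 + l \left(10 + l\right)$ ($s{\left(l \right)} = 2 + \left(10 + l\right) l = 2 + l \left(10 + l\right)$)
$\frac{1}{k{\left(161,V{\left(-24 \right)} \right)} + s{\left(S \right)}} = \frac{1}{\frac{2}{-2 + 161} + \left(2 + 112^{2} + 10 \cdot 112\right)} = \frac{1}{\frac{2}{159} + \left(2 + 12544 + 1120\right)} = \frac{1}{2 \cdot \frac{1}{159} + 13666} = \frac{1}{\frac{2}{159} + 13666} = \frac{1}{\frac{2172896}{159}} = \frac{159}{2172896}$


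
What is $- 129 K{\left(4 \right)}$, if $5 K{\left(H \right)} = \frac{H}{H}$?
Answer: $- \frac{129}{5} \approx -25.8$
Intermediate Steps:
$K{\left(H \right)} = \frac{1}{5}$ ($K{\left(H \right)} = \frac{H \frac{1}{H}}{5} = \frac{1}{5} \cdot 1 = \frac{1}{5}$)
$- 129 K{\left(4 \right)} = \left(-129\right) \frac{1}{5} = - \frac{129}{5}$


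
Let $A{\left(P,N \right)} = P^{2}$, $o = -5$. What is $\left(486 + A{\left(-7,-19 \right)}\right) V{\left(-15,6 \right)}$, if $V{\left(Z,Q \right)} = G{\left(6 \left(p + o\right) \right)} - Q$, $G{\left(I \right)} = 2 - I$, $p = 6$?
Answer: $-5350$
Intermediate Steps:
$V{\left(Z,Q \right)} = -4 - Q$ ($V{\left(Z,Q \right)} = \left(2 - 6 \left(6 - 5\right)\right) - Q = \left(2 - 6 \cdot 1\right) - Q = \left(2 - 6\right) - Q = -4 - Q$)
$\left(486 + A{\left(-7,-19 \right)}\right) V{\left(-15,6 \right)} = \left(486 + \left(-7\right)^{2}\right) \left(-4 - 6\right) = \left(486 + 49\right) \left(-4 - 6\right) = 535 \left(-10\right) = -5350$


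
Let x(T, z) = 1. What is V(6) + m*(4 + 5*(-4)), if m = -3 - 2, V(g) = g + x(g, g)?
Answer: 87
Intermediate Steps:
V(g) = 1 + g (V(g) = g + 1 = 1 + g)
m = -5
V(6) + m*(4 + 5*(-4)) = (1 + 6) - 5*(4 + 5*(-4)) = 7 - 5*(4 - 20) = 7 - 5*(-16) = 7 + 80 = 87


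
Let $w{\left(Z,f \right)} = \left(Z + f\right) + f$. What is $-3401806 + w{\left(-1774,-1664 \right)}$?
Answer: $-3406908$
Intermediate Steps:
$w{\left(Z,f \right)} = Z + 2 f$
$-3401806 + w{\left(-1774,-1664 \right)} = -3401806 + \left(-1774 + 2 \left(-1664\right)\right) = -3401806 - 5102 = -3406908$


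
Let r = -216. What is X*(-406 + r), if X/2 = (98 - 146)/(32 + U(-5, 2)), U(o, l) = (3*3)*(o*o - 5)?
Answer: 14928/53 ≈ 281.66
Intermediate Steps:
U(o, l) = -45 + 9*o² (U(o, l) = 9*(o² - 5) = 9*(-5 + o²) = -45 + 9*o²)
X = -24/53 (X = 2*((98 - 146)/(32 + (-45 + 9*(-5)²))) = 2*(-48/(32 + (-45 + 9*25))) = 2*(-48/(32 + (-45 + 225))) = 2*(-48/(32 + 180)) = 2*(-48/212) = 2*(-48*1/212) = 2*(-12/53) = -24/53 ≈ -0.45283)
X*(-406 + r) = -24*(-406 - 216)/53 = -24/53*(-622) = 14928/53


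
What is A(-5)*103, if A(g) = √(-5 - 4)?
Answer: 309*I ≈ 309.0*I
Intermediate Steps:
A(g) = 3*I (A(g) = √(-9) = 3*I)
A(-5)*103 = (3*I)*103 = 309*I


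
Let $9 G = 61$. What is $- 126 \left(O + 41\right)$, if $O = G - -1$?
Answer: $-6146$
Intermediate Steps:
$G = \frac{61}{9}$ ($G = \frac{1}{9} \cdot 61 = \frac{61}{9} \approx 6.7778$)
$O = \frac{70}{9}$ ($O = \frac{61}{9} - -1 = \frac{61}{9} + 1 = \frac{70}{9} \approx 7.7778$)
$- 126 \left(O + 41\right) = - 126 \left(\frac{70}{9} + 41\right) = \left(-126\right) \frac{439}{9} = -6146$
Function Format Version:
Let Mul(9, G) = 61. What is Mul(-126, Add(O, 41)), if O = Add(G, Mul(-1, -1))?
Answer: -6146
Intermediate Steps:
G = Rational(61, 9) (G = Mul(Rational(1, 9), 61) = Rational(61, 9) ≈ 6.7778)
O = Rational(70, 9) (O = Add(Rational(61, 9), Mul(-1, -1)) = Add(Rational(61, 9), 1) = Rational(70, 9) ≈ 7.7778)
Mul(-126, Add(O, 41)) = Mul(-126, Add(Rational(70, 9), 41)) = Mul(-126, Rational(439, 9)) = -6146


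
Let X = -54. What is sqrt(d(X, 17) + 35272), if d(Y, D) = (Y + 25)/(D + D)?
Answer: sqrt(40773446)/34 ≈ 187.81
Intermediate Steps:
d(Y, D) = (25 + Y)/(2*D) (d(Y, D) = (25 + Y)/((2*D)) = (25 + Y)*(1/(2*D)) = (25 + Y)/(2*D))
sqrt(d(X, 17) + 35272) = sqrt((1/2)*(25 - 54)/17 + 35272) = sqrt((1/2)*(1/17)*(-29) + 35272) = sqrt(-29/34 + 35272) = sqrt(1199219/34) = sqrt(40773446)/34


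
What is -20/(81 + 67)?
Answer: -5/37 ≈ -0.13514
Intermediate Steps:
-20/(81 + 67) = -20/148 = (1/148)*(-20) = -5/37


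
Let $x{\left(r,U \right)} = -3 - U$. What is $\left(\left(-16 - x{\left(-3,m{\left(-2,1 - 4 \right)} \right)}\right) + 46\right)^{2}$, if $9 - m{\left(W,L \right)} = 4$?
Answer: $1444$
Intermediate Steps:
$m{\left(W,L \right)} = 5$ ($m{\left(W,L \right)} = 9 - 4 = 5$)
$\left(\left(-16 - x{\left(-3,m{\left(-2,1 - 4 \right)} \right)}\right) + 46\right)^{2} = \left(\left(-16 - \left(-3 - 5\right)\right) + 46\right)^{2} = \left(\left(-16 - -8\right) + 46\right)^{2} = \left(\left(-16 + 8\right) + 46\right)^{2} = \left(-8 + 46\right)^{2} = 38^{2} = 1444$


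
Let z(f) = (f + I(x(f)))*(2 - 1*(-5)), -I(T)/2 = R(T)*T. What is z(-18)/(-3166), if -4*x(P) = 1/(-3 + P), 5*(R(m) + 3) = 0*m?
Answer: 251/6332 ≈ 0.039640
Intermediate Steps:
R(m) = -3 (R(m) = -3 + (0*m)/5 = -3 + (⅕)*0 = -3 + 0 = -3)
x(P) = -1/(4*(-3 + P))
I(T) = 6*T (I(T) = -(-6)*T = 6*T)
z(f) = -42/(-12 + 4*f) + 7*f (z(f) = (f + 6*(-1/(-12 + 4*f)))*(2 - 1*(-5)) = (f - 6/(-12 + 4*f))*(2 + 5) = (f - 6/(-12 + 4*f))*7 = -42/(-12 + 4*f) + 7*f)
z(-18)/(-3166) = (7*(-3 + 2*(-18)*(-3 - 18))/(2*(-3 - 18)))/(-3166) = ((7/2)*(-3 + 2*(-18)*(-21))/(-21))*(-1/3166) = ((7/2)*(-1/21)*(-3 + 756))*(-1/3166) = ((7/2)*(-1/21)*753)*(-1/3166) = -251/2*(-1/3166) = 251/6332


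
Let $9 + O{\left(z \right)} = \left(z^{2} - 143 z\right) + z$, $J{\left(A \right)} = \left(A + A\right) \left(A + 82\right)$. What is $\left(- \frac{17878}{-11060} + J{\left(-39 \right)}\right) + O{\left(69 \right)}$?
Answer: $- \frac{6634723}{790} \approx -8398.4$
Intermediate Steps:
$J{\left(A \right)} = 2 A \left(82 + A\right)$
$O{\left(z \right)} = -9 + z^{2} - 142 z$ ($O{\left(z \right)} = -9 + \left(\left(z^{2} - 143 z\right) + z\right) = -9 + \left(z^{2} - 142 z\right) = -9 + z^{2} - 142 z$)
$\left(- \frac{17878}{-11060} + J{\left(-39 \right)}\right) + O{\left(69 \right)} = \left(- \frac{17878}{-11060} + 2 \left(-39\right) \left(82 - 39\right)\right) - \left(9807 - 4761\right) = \left(\left(-17878\right) \left(- \frac{1}{11060}\right) + 2 \left(-39\right) 43\right) - 5046 = \left(\frac{1277}{790} - 3354\right) - 5046 = - \frac{2648383}{790} - 5046 = - \frac{6634723}{790}$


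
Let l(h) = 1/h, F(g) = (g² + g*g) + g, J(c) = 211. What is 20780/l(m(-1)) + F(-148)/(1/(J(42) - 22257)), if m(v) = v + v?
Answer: -962569920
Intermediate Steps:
m(v) = 2*v
F(g) = g + 2*g² (F(g) = (g² + g²) + g = 2*g² + g = g + 2*g²)
20780/l(m(-1)) + F(-148)/(1/(J(42) - 22257)) = 20780/(1/(2*(-1))) + (-148*(1 + 2*(-148)))/(1/(211 - 22257)) = 20780/(1/(-2)) + (-148*(1 - 296))/(1/(-22046)) = 20780/(-½) + (-148*(-295))/(-1/22046) = 20780*(-2) + 43660*(-22046) = -41560 - 962528360 = -962569920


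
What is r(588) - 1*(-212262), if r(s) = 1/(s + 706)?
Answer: 274667029/1294 ≈ 2.1226e+5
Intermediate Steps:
r(s) = 1/(706 + s)
r(588) - 1*(-212262) = 1/(706 + 588) - 1*(-212262) = 1/1294 + 212262 = 274667029/1294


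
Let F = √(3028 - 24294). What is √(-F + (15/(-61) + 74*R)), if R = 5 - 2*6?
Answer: √(-1928393 - 26047*I*√434)/61 ≈ 3.1723 - 22.985*I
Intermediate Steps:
R = -7 (R = 5 - 12 = -7)
F = 7*I*√434 (F = √(-21266) = 7*I*√434 ≈ 145.83*I)
√(-F + (15/(-61) + 74*R)) = √(-7*I*√434 + (15/(-61) + 74*(-7))) = √(-7*I*√434 + (15*(-1/61) - 518)) = √(-7*I*√434 + (-15/61 - 518)) = √(-7*I*√434 - 31613/61) = √(-31613/61 - 7*I*√434)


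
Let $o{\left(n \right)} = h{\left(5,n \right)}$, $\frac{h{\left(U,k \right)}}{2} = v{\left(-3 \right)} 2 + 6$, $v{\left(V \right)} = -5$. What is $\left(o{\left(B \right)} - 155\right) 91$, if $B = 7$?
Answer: $-14833$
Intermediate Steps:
$h{\left(U,k \right)} = -8$ ($h{\left(U,k \right)} = 2 \left(\left(-5\right) 2 + 6\right) = 2 \left(-10 + 6\right) = 2 \left(-4\right) = -8$)
$o{\left(n \right)} = -8$
$\left(o{\left(B \right)} - 155\right) 91 = \left(-8 - 155\right) 91 = \left(-163\right) 91 = -14833$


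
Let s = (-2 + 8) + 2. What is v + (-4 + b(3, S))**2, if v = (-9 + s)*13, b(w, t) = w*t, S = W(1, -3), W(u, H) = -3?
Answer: 156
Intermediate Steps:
s = 8 (s = 6 + 2 = 8)
S = -3
b(w, t) = t*w
v = -13 (v = (-9 + 8)*13 = -1*13 = -13)
v + (-4 + b(3, S))**2 = -13 + (-4 - 3*3)**2 = -13 + (-4 - 9)**2 = -13 + (-13)**2 = -13 + 169 = 156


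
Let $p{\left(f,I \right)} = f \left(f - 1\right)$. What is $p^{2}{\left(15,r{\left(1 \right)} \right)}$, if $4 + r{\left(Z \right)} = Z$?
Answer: $44100$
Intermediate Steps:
$r{\left(Z \right)} = -4 + Z$
$p{\left(f,I \right)} = f \left(-1 + f\right)$ ($p{\left(f,I \right)} = f \left(f - 1\right) = f \left(-1 + f\right)$)
$p^{2}{\left(15,r{\left(1 \right)} \right)} = \left(15 \left(-1 + 15\right)\right)^{2} = \left(15 \cdot 14\right)^{2} = 210^{2} = 44100$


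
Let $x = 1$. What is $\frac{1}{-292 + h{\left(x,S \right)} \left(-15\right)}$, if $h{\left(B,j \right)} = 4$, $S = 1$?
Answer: $- \frac{1}{352} \approx -0.0028409$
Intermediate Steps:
$\frac{1}{-292 + h{\left(x,S \right)} \left(-15\right)} = \frac{1}{-292 + 4 \left(-15\right)} = \frac{1}{-292 - 60} = \frac{1}{-352} = - \frac{1}{352}$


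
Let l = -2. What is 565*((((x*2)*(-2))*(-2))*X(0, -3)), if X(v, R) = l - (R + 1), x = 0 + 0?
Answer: 0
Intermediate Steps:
x = 0
X(v, R) = -3 - R (X(v, R) = -2 - (R + 1) = -2 - (1 + R) = -2 + (-1 - R) = -3 - R)
565*((((x*2)*(-2))*(-2))*X(0, -3)) = 565*((((0*2)*(-2))*(-2))*(-3 - 1*(-3))) = 565*(((0*(-2))*(-2))*(-3 + 3)) = 565*((0*(-2))*0) = 565*(0*0) = 565*0 = 0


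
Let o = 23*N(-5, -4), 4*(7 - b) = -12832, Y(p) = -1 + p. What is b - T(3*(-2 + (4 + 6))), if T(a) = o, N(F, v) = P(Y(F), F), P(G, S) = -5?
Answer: 3330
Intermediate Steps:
N(F, v) = -5
b = 3215 (b = 7 - 1/4*(-12832) = 7 + 3208 = 3215)
o = -115 (o = 23*(-5) = -115)
T(a) = -115
b - T(3*(-2 + (4 + 6))) = 3215 - 1*(-115) = 3215 + 115 = 3330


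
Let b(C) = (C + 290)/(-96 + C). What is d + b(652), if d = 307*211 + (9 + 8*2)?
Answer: 18015427/278 ≈ 64804.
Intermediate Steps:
d = 64802 (d = 64777 + (9 + 16) = 64777 + 25 = 64802)
b(C) = (290 + C)/(-96 + C)
d + b(652) = 64802 + (290 + 652)/(-96 + 652) = 64802 + 942/556 = 64802 + (1/556)*942 = 64802 + 471/278 = 18015427/278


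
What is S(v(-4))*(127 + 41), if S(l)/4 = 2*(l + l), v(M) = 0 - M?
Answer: 10752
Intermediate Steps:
v(M) = -M
S(l) = 16*l (S(l) = 4*(2*(l + l)) = 4*(2*(2*l)) = 4*(4*l) = 16*l)
S(v(-4))*(127 + 41) = (16*(-1*(-4)))*(127 + 41) = (16*4)*168 = 64*168 = 10752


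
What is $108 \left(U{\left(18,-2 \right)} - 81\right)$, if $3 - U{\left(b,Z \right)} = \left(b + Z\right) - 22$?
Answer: $-7776$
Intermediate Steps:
$U{\left(b,Z \right)} = 25 - Z - b$ ($U{\left(b,Z \right)} = 3 - \left(\left(b + Z\right) - 22\right) = 3 - \left(\left(Z + b\right) - 22\right) = 3 - \left(-22 + Z + b\right) = 25 - Z - b$)
$108 \left(U{\left(18,-2 \right)} - 81\right) = 108 \left(\left(25 - -2 - 18\right) - 81\right) = 108 \left(\left(25 + 2 - 18\right) - 81\right) = 108 \left(9 - 81\right) = 108 \left(-72\right) = -7776$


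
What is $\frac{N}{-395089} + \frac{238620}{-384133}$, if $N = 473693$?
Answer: $- \frac{276237250349}{151766722837} \approx -1.8201$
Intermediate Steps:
$\frac{N}{-395089} + \frac{238620}{-384133} = \frac{473693}{-395089} + \frac{238620}{-384133} = 473693 \left(- \frac{1}{395089}\right) + 238620 \left(- \frac{1}{384133}\right) = - \frac{473693}{395089} - \frac{238620}{384133} = - \frac{276237250349}{151766722837}$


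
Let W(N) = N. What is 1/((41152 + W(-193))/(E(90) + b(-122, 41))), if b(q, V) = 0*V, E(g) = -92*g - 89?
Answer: -8369/40959 ≈ -0.20433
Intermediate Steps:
E(g) = -89 - 92*g
b(q, V) = 0
1/((41152 + W(-193))/(E(90) + b(-122, 41))) = 1/((41152 - 193)/((-89 - 92*90) + 0)) = 1/(40959/((-89 - 8280) + 0)) = 1/(40959/(-8369 + 0)) = 1/(40959/(-8369)) = 1/(40959*(-1/8369)) = 1/(-40959/8369) = -8369/40959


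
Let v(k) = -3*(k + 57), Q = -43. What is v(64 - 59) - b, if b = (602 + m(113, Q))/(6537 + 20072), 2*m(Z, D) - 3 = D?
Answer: -4949856/26609 ≈ -186.02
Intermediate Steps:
m(Z, D) = 3/2 + D/2
v(k) = -171 - 3*k (v(k) = -3*(57 + k) = -171 - 3*k)
b = 582/26609 (b = (602 + (3/2 + (½)*(-43)))/(6537 + 20072) = (602 + (3/2 - 43/2))/26609 = (602 - 20)*(1/26609) = 582*(1/26609) = 582/26609 ≈ 0.021872)
v(64 - 59) - b = (-171 - 3*(64 - 59)) - 1*582/26609 = (-171 - 3*5) - 582/26609 = (-171 - 15) - 582/26609 = -186 - 582/26609 = -4949856/26609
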